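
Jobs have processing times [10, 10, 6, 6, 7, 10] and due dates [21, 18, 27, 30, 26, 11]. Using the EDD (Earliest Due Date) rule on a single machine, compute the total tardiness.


Sort by due date (EDD order): [(10, 11), (10, 18), (10, 21), (7, 26), (6, 27), (6, 30)]
Compute completion times and tardiness:
  Job 1: p=10, d=11, C=10, tardiness=max(0,10-11)=0
  Job 2: p=10, d=18, C=20, tardiness=max(0,20-18)=2
  Job 3: p=10, d=21, C=30, tardiness=max(0,30-21)=9
  Job 4: p=7, d=26, C=37, tardiness=max(0,37-26)=11
  Job 5: p=6, d=27, C=43, tardiness=max(0,43-27)=16
  Job 6: p=6, d=30, C=49, tardiness=max(0,49-30)=19
Total tardiness = 57

57


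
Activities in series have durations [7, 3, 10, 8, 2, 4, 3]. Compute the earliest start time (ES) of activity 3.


Activity 3 starts after activities 1 through 2 complete.
Predecessor durations: [7, 3]
ES = 7 + 3 = 10

10


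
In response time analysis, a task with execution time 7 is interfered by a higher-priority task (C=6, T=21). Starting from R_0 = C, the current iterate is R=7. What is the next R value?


R_next = C + ceil(R_prev / T_hp) * C_hp
ceil(7 / 21) = ceil(0.3333) = 1
Interference = 1 * 6 = 6
R_next = 7 + 6 = 13

13


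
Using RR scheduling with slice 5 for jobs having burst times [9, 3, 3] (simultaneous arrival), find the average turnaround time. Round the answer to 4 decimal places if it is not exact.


Time quantum = 5
Execution trace:
  J1 runs 5 units, time = 5
  J2 runs 3 units, time = 8
  J3 runs 3 units, time = 11
  J1 runs 4 units, time = 15
Finish times: [15, 8, 11]
Average turnaround = 34/3 = 11.3333

11.3333


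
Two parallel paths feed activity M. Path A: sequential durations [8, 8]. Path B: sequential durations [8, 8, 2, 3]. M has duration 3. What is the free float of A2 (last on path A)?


ES(A2) = sum of predecessors on chain A = 8
EF(A2) = ES + duration = 8 + 8 = 16
Successor of A2 is M. ES(M) = max(sum(A), sum(B)) = max(16, 21) = 21
Free float = ES(successor) - EF(current) = 21 - 16 = 5

5


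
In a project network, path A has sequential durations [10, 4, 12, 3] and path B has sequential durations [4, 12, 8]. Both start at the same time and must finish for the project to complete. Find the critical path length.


Path A total = 10 + 4 + 12 + 3 = 29
Path B total = 4 + 12 + 8 = 24
Critical path = longest path = max(29, 24) = 29

29


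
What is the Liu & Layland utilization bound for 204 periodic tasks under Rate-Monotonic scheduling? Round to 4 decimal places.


Compute 2^(1/204) = 1.0034035593
Subtract 1: 1.0034035593 - 1 = 0.0034035593
Multiply by n: 204 * 0.0034035593 = 0.6943260972
Round to 4 dp: 0.6943

0.6943


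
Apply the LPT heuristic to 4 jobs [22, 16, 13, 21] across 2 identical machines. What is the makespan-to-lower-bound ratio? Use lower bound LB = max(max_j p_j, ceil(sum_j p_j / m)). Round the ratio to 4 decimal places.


LPT order: [22, 21, 16, 13]
Machine loads after assignment: [35, 37]
LPT makespan = 37
Lower bound = max(max_job, ceil(total/2)) = max(22, 36) = 36
Ratio = 37 / 36 = 1.0278

1.0278


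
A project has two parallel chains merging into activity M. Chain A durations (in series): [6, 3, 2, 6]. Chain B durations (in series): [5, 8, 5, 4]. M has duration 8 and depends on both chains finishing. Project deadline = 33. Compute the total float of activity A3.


Forward pass: ES(A3) = sum of predecessors on chain A = 9
EF = ES + duration = 9 + 2 = 11
Backward pass: LF(M) = deadline = 33; LS(M) = 33 - 8 = 25
LF(A3) = LS(M) - sum(successors on chain A) = 25 - 6 = 19
LS = LF - duration = 19 - 2 = 17
Total float = LS - ES = 17 - 9 = 8

8


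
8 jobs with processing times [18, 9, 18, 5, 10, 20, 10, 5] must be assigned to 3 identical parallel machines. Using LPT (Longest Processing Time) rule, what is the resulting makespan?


Sort jobs in decreasing order (LPT): [20, 18, 18, 10, 10, 9, 5, 5]
Assign each job to the least loaded machine:
  Machine 1: jobs [20, 9], load = 29
  Machine 2: jobs [18, 10, 5], load = 33
  Machine 3: jobs [18, 10, 5], load = 33
Makespan = max load = 33

33


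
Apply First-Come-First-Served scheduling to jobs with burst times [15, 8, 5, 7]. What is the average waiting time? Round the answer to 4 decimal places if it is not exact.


FCFS order (as given): [15, 8, 5, 7]
Waiting times:
  Job 1: wait = 0
  Job 2: wait = 15
  Job 3: wait = 23
  Job 4: wait = 28
Sum of waiting times = 66
Average waiting time = 66/4 = 16.5

16.5


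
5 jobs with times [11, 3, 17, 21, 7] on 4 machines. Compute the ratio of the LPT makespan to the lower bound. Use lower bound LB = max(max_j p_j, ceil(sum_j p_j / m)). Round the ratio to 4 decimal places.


LPT order: [21, 17, 11, 7, 3]
Machine loads after assignment: [21, 17, 11, 10]
LPT makespan = 21
Lower bound = max(max_job, ceil(total/4)) = max(21, 15) = 21
Ratio = 21 / 21 = 1.0

1.0


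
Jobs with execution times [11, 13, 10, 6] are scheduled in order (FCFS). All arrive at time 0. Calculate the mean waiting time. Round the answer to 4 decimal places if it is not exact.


FCFS order (as given): [11, 13, 10, 6]
Waiting times:
  Job 1: wait = 0
  Job 2: wait = 11
  Job 3: wait = 24
  Job 4: wait = 34
Sum of waiting times = 69
Average waiting time = 69/4 = 17.25

17.25


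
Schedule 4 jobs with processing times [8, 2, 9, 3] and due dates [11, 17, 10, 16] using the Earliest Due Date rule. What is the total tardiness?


Sort by due date (EDD order): [(9, 10), (8, 11), (3, 16), (2, 17)]
Compute completion times and tardiness:
  Job 1: p=9, d=10, C=9, tardiness=max(0,9-10)=0
  Job 2: p=8, d=11, C=17, tardiness=max(0,17-11)=6
  Job 3: p=3, d=16, C=20, tardiness=max(0,20-16)=4
  Job 4: p=2, d=17, C=22, tardiness=max(0,22-17)=5
Total tardiness = 15

15


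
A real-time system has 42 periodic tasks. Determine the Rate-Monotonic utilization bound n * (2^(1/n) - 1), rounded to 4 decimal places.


Compute 2^(1/42) = 1.0166404394
Subtract 1: 1.0166404394 - 1 = 0.0166404394
Multiply by n: 42 * 0.0166404394 = 0.6988984548
Round to 4 dp: 0.6989

0.6989


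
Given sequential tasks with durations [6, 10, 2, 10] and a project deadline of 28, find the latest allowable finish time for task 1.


LF(activity 1) = deadline - sum of successor durations
Successors: activities 2 through 4 with durations [10, 2, 10]
Sum of successor durations = 22
LF = 28 - 22 = 6

6


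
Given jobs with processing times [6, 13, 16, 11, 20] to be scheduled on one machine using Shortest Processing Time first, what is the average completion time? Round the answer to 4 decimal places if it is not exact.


Sort jobs by processing time (SPT order): [6, 11, 13, 16, 20]
Compute completion times sequentially:
  Job 1: processing = 6, completes at 6
  Job 2: processing = 11, completes at 17
  Job 3: processing = 13, completes at 30
  Job 4: processing = 16, completes at 46
  Job 5: processing = 20, completes at 66
Sum of completion times = 165
Average completion time = 165/5 = 33.0

33.0


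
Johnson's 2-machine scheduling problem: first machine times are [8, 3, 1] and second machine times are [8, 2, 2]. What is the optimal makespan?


Apply Johnson's rule:
  Group 1 (a <= b): [(3, 1, 2), (1, 8, 8)]
  Group 2 (a > b): [(2, 3, 2)]
Optimal job order: [3, 1, 2]
Schedule:
  Job 3: M1 done at 1, M2 done at 3
  Job 1: M1 done at 9, M2 done at 17
  Job 2: M1 done at 12, M2 done at 19
Makespan = 19

19


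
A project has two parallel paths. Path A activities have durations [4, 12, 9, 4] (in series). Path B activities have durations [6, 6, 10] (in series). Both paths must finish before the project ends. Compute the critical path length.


Path A total = 4 + 12 + 9 + 4 = 29
Path B total = 6 + 6 + 10 = 22
Critical path = longest path = max(29, 22) = 29

29


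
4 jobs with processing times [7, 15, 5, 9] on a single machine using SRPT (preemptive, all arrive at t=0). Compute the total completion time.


Since all jobs arrive at t=0, SRPT equals SPT ordering.
SPT order: [5, 7, 9, 15]
Completion times:
  Job 1: p=5, C=5
  Job 2: p=7, C=12
  Job 3: p=9, C=21
  Job 4: p=15, C=36
Total completion time = 5 + 12 + 21 + 36 = 74

74


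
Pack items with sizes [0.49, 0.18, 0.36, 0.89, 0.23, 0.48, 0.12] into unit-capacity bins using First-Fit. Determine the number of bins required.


Place items sequentially using First-Fit:
  Item 0.49 -> new Bin 1
  Item 0.18 -> Bin 1 (now 0.67)
  Item 0.36 -> new Bin 2
  Item 0.89 -> new Bin 3
  Item 0.23 -> Bin 1 (now 0.9)
  Item 0.48 -> Bin 2 (now 0.84)
  Item 0.12 -> Bin 2 (now 0.96)
Total bins used = 3

3


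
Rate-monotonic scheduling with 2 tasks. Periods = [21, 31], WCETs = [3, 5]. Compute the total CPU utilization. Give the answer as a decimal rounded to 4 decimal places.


Compute individual utilizations (exact fractions):
  Task 1: C/T = 3/21 = 1/7 (approx. 0.1429)
  Task 2: C/T = 5/31 (approx. 0.1613)
Total utilization U = 1/7 + 5/31 = 66/217
Rounded to 4 decimal places: U = 0.3041
RM (Liu & Layland) bound for 2 tasks = 0.828427; compare with U = 66/217 (approx. 0.304147)
U <= bound, so schedulable by RM sufficient condition.

0.3041


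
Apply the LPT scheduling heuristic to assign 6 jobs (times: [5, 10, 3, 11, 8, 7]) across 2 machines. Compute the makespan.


Sort jobs in decreasing order (LPT): [11, 10, 8, 7, 5, 3]
Assign each job to the least loaded machine:
  Machine 1: jobs [11, 7, 5], load = 23
  Machine 2: jobs [10, 8, 3], load = 21
Makespan = max load = 23

23


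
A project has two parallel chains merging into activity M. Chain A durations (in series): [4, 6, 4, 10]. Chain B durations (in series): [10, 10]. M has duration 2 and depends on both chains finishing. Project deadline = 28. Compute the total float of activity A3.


Forward pass: ES(A3) = sum of predecessors on chain A = 10
EF = ES + duration = 10 + 4 = 14
Backward pass: LF(M) = deadline = 28; LS(M) = 28 - 2 = 26
LF(A3) = LS(M) - sum(successors on chain A) = 26 - 10 = 16
LS = LF - duration = 16 - 4 = 12
Total float = LS - ES = 12 - 10 = 2

2


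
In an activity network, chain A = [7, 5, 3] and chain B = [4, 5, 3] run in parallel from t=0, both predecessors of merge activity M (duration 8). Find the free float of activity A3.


ES(A3) = sum of predecessors on chain A = 12
EF(A3) = ES + duration = 12 + 3 = 15
Successor of A3 is M. ES(M) = max(sum(A), sum(B)) = max(15, 12) = 15
Free float = ES(successor) - EF(current) = 15 - 15 = 0

0


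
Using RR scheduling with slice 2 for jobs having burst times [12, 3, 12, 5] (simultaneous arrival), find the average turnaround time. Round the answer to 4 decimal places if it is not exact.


Time quantum = 2
Execution trace:
  J1 runs 2 units, time = 2
  J2 runs 2 units, time = 4
  J3 runs 2 units, time = 6
  J4 runs 2 units, time = 8
  J1 runs 2 units, time = 10
  J2 runs 1 units, time = 11
  J3 runs 2 units, time = 13
  J4 runs 2 units, time = 15
  J1 runs 2 units, time = 17
  J3 runs 2 units, time = 19
  J4 runs 1 units, time = 20
  J1 runs 2 units, time = 22
  J3 runs 2 units, time = 24
  J1 runs 2 units, time = 26
  J3 runs 2 units, time = 28
  J1 runs 2 units, time = 30
  J3 runs 2 units, time = 32
Finish times: [30, 11, 32, 20]
Average turnaround = 93/4 = 23.25

23.25


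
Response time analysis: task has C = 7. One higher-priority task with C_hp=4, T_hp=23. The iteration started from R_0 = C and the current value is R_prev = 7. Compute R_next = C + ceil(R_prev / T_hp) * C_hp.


R_next = C + ceil(R_prev / T_hp) * C_hp
ceil(7 / 23) = ceil(0.3043) = 1
Interference = 1 * 4 = 4
R_next = 7 + 4 = 11

11


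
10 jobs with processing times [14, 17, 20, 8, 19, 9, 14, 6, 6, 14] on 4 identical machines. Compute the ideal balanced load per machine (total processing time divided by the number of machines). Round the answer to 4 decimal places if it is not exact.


Total processing time = 14 + 17 + 20 + 8 + 19 + 9 + 14 + 6 + 6 + 14 = 127
Number of machines = 4
Ideal balanced load = 127 / 4 = 31.75

31.75


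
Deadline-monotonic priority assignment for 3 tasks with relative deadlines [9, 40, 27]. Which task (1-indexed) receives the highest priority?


Sort tasks by relative deadline (ascending):
  Task 1: deadline = 9
  Task 3: deadline = 27
  Task 2: deadline = 40
Priority order (highest first): [1, 3, 2]
Highest priority task = 1

1


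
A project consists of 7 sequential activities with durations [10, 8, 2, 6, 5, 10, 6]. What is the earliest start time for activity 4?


Activity 4 starts after activities 1 through 3 complete.
Predecessor durations: [10, 8, 2]
ES = 10 + 8 + 2 = 20

20


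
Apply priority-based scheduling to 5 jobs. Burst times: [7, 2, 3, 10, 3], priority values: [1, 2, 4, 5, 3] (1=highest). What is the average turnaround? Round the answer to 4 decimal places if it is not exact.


Sort by priority (ascending = highest first):
Order: [(1, 7), (2, 2), (3, 3), (4, 3), (5, 10)]
Completion times:
  Priority 1, burst=7, C=7
  Priority 2, burst=2, C=9
  Priority 3, burst=3, C=12
  Priority 4, burst=3, C=15
  Priority 5, burst=10, C=25
Average turnaround = 68/5 = 13.6

13.6


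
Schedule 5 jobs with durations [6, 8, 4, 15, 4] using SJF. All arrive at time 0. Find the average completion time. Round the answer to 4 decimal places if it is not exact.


SJF order (ascending): [4, 4, 6, 8, 15]
Completion times:
  Job 1: burst=4, C=4
  Job 2: burst=4, C=8
  Job 3: burst=6, C=14
  Job 4: burst=8, C=22
  Job 5: burst=15, C=37
Average completion = 85/5 = 17.0

17.0


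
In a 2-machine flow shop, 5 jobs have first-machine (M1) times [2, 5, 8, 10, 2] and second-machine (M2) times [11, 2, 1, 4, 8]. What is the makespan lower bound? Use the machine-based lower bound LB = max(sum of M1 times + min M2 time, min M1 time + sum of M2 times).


LB1 = sum(M1 times) + min(M2 times) = 27 + 1 = 28
LB2 = min(M1 times) + sum(M2 times) = 2 + 26 = 28
Lower bound = max(LB1, LB2) = max(28, 28) = 28

28


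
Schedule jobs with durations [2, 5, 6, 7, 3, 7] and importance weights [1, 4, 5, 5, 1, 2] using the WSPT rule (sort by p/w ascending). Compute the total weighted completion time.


Compute p/w ratios and sort ascending (WSPT): [(6, 5), (5, 4), (7, 5), (2, 1), (3, 1), (7, 2)]
Compute weighted completion times:
  Job (p=6,w=5): C=6, w*C=5*6=30
  Job (p=5,w=4): C=11, w*C=4*11=44
  Job (p=7,w=5): C=18, w*C=5*18=90
  Job (p=2,w=1): C=20, w*C=1*20=20
  Job (p=3,w=1): C=23, w*C=1*23=23
  Job (p=7,w=2): C=30, w*C=2*30=60
Total weighted completion time = 267

267


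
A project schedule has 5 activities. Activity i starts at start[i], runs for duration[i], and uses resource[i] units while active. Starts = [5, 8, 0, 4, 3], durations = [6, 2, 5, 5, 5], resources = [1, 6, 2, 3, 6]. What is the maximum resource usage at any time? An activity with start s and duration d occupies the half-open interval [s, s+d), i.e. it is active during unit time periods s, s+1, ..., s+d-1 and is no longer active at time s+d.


Each activity i is active on [start_i, start_i + duration_i).
Compute total resource usage per time slot:
  t=0: active resources = [2], total = 2
  t=1: active resources = [2], total = 2
  t=2: active resources = [2], total = 2
  t=3: active resources = [2, 6], total = 8
  t=4: active resources = [2, 3, 6], total = 11
  t=5: active resources = [1, 3, 6], total = 10
  t=6: active resources = [1, 3, 6], total = 10
  t=7: active resources = [1, 3, 6], total = 10
  t=8: active resources = [1, 6, 3], total = 10
  t=9: active resources = [1, 6], total = 7
  t=10: active resources = [1], total = 1
Peak resource demand = 11

11


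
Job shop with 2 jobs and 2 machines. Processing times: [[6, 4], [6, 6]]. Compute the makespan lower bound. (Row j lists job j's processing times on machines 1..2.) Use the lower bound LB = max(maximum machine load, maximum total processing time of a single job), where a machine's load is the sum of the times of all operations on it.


Machine loads:
  Machine 1: 6 + 6 = 12
  Machine 2: 4 + 6 = 10
Max machine load = 12
Job totals:
  Job 1: 10
  Job 2: 12
Max job total = 12
Lower bound = max(12, 12) = 12

12


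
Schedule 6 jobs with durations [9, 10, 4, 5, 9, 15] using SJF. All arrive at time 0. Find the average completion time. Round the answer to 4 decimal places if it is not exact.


SJF order (ascending): [4, 5, 9, 9, 10, 15]
Completion times:
  Job 1: burst=4, C=4
  Job 2: burst=5, C=9
  Job 3: burst=9, C=18
  Job 4: burst=9, C=27
  Job 5: burst=10, C=37
  Job 6: burst=15, C=52
Average completion = 147/6 = 24.5

24.5


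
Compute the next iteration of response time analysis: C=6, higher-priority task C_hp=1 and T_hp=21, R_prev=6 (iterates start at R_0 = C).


R_next = C + ceil(R_prev / T_hp) * C_hp
ceil(6 / 21) = ceil(0.2857) = 1
Interference = 1 * 1 = 1
R_next = 6 + 1 = 7

7


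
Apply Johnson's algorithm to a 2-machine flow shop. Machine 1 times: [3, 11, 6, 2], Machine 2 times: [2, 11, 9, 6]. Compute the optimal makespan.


Apply Johnson's rule:
  Group 1 (a <= b): [(4, 2, 6), (3, 6, 9), (2, 11, 11)]
  Group 2 (a > b): [(1, 3, 2)]
Optimal job order: [4, 3, 2, 1]
Schedule:
  Job 4: M1 done at 2, M2 done at 8
  Job 3: M1 done at 8, M2 done at 17
  Job 2: M1 done at 19, M2 done at 30
  Job 1: M1 done at 22, M2 done at 32
Makespan = 32

32


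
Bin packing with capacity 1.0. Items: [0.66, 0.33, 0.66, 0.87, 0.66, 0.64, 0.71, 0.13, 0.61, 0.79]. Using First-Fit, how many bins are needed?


Place items sequentially using First-Fit:
  Item 0.66 -> new Bin 1
  Item 0.33 -> Bin 1 (now 0.99)
  Item 0.66 -> new Bin 2
  Item 0.87 -> new Bin 3
  Item 0.66 -> new Bin 4
  Item 0.64 -> new Bin 5
  Item 0.71 -> new Bin 6
  Item 0.13 -> Bin 2 (now 0.79)
  Item 0.61 -> new Bin 7
  Item 0.79 -> new Bin 8
Total bins used = 8

8


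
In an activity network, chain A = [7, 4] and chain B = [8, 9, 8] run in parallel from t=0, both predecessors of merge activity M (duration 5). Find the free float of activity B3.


ES(B3) = sum of predecessors on chain B = 17
EF(B3) = ES + duration = 17 + 8 = 25
Successor of B3 is M. ES(M) = max(sum(A), sum(B)) = max(11, 25) = 25
Free float = ES(successor) - EF(current) = 25 - 25 = 0

0


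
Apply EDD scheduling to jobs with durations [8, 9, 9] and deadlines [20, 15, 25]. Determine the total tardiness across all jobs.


Sort by due date (EDD order): [(9, 15), (8, 20), (9, 25)]
Compute completion times and tardiness:
  Job 1: p=9, d=15, C=9, tardiness=max(0,9-15)=0
  Job 2: p=8, d=20, C=17, tardiness=max(0,17-20)=0
  Job 3: p=9, d=25, C=26, tardiness=max(0,26-25)=1
Total tardiness = 1

1


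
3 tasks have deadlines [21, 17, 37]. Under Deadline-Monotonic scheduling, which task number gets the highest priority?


Sort tasks by relative deadline (ascending):
  Task 2: deadline = 17
  Task 1: deadline = 21
  Task 3: deadline = 37
Priority order (highest first): [2, 1, 3]
Highest priority task = 2

2


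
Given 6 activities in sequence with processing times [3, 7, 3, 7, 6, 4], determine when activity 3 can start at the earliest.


Activity 3 starts after activities 1 through 2 complete.
Predecessor durations: [3, 7]
ES = 3 + 7 = 10

10


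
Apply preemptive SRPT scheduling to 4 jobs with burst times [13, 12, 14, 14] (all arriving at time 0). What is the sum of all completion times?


Since all jobs arrive at t=0, SRPT equals SPT ordering.
SPT order: [12, 13, 14, 14]
Completion times:
  Job 1: p=12, C=12
  Job 2: p=13, C=25
  Job 3: p=14, C=39
  Job 4: p=14, C=53
Total completion time = 12 + 25 + 39 + 53 = 129

129


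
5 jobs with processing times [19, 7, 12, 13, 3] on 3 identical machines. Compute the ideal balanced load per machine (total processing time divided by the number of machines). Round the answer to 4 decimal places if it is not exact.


Total processing time = 19 + 7 + 12 + 13 + 3 = 54
Number of machines = 3
Ideal balanced load = 54 / 3 = 18.0

18.0


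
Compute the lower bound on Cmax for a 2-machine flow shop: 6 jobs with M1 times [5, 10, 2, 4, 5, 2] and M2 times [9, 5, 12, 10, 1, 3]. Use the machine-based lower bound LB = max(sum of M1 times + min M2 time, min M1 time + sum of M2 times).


LB1 = sum(M1 times) + min(M2 times) = 28 + 1 = 29
LB2 = min(M1 times) + sum(M2 times) = 2 + 40 = 42
Lower bound = max(LB1, LB2) = max(29, 42) = 42

42


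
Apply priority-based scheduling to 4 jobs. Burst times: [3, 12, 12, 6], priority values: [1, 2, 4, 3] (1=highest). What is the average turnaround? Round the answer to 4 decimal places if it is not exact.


Sort by priority (ascending = highest first):
Order: [(1, 3), (2, 12), (3, 6), (4, 12)]
Completion times:
  Priority 1, burst=3, C=3
  Priority 2, burst=12, C=15
  Priority 3, burst=6, C=21
  Priority 4, burst=12, C=33
Average turnaround = 72/4 = 18.0

18.0


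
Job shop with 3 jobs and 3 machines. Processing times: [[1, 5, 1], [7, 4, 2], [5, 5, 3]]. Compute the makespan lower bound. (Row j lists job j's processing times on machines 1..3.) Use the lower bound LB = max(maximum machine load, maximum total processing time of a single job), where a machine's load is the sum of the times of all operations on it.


Machine loads:
  Machine 1: 1 + 7 + 5 = 13
  Machine 2: 5 + 4 + 5 = 14
  Machine 3: 1 + 2 + 3 = 6
Max machine load = 14
Job totals:
  Job 1: 7
  Job 2: 13
  Job 3: 13
Max job total = 13
Lower bound = max(14, 13) = 14

14


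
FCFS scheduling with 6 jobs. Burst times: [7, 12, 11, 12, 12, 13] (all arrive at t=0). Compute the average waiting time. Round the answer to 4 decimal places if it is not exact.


FCFS order (as given): [7, 12, 11, 12, 12, 13]
Waiting times:
  Job 1: wait = 0
  Job 2: wait = 7
  Job 3: wait = 19
  Job 4: wait = 30
  Job 5: wait = 42
  Job 6: wait = 54
Sum of waiting times = 152
Average waiting time = 152/6 = 25.3333

25.3333


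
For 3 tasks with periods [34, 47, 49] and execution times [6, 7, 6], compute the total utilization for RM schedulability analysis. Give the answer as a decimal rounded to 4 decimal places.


Compute individual utilizations (exact fractions):
  Task 1: C/T = 6/34 = 3/17 (approx. 0.1765)
  Task 2: C/T = 7/47 (approx. 0.1489)
  Task 3: C/T = 6/49 (approx. 0.1224)
Total utilization U = 3/17 + 7/47 + 6/49 = 17534/39151
Rounded to 4 decimal places: U = 0.4479
RM (Liu & Layland) bound for 3 tasks = 0.779763; compare with U = 17534/39151 (approx. 0.447856)
U <= bound, so schedulable by RM sufficient condition.

0.4479


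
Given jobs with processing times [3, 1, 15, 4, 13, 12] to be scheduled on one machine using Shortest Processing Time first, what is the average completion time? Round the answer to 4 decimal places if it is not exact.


Sort jobs by processing time (SPT order): [1, 3, 4, 12, 13, 15]
Compute completion times sequentially:
  Job 1: processing = 1, completes at 1
  Job 2: processing = 3, completes at 4
  Job 3: processing = 4, completes at 8
  Job 4: processing = 12, completes at 20
  Job 5: processing = 13, completes at 33
  Job 6: processing = 15, completes at 48
Sum of completion times = 114
Average completion time = 114/6 = 19.0

19.0


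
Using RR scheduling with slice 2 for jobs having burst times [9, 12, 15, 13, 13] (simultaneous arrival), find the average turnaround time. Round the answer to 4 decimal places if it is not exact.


Time quantum = 2
Execution trace:
  J1 runs 2 units, time = 2
  J2 runs 2 units, time = 4
  J3 runs 2 units, time = 6
  J4 runs 2 units, time = 8
  J5 runs 2 units, time = 10
  J1 runs 2 units, time = 12
  J2 runs 2 units, time = 14
  J3 runs 2 units, time = 16
  J4 runs 2 units, time = 18
  J5 runs 2 units, time = 20
  J1 runs 2 units, time = 22
  J2 runs 2 units, time = 24
  J3 runs 2 units, time = 26
  J4 runs 2 units, time = 28
  J5 runs 2 units, time = 30
  J1 runs 2 units, time = 32
  J2 runs 2 units, time = 34
  J3 runs 2 units, time = 36
  J4 runs 2 units, time = 38
  J5 runs 2 units, time = 40
  J1 runs 1 units, time = 41
  J2 runs 2 units, time = 43
  J3 runs 2 units, time = 45
  J4 runs 2 units, time = 47
  J5 runs 2 units, time = 49
  J2 runs 2 units, time = 51
  J3 runs 2 units, time = 53
  J4 runs 2 units, time = 55
  J5 runs 2 units, time = 57
  J3 runs 2 units, time = 59
  J4 runs 1 units, time = 60
  J5 runs 1 units, time = 61
  J3 runs 1 units, time = 62
Finish times: [41, 51, 62, 60, 61]
Average turnaround = 275/5 = 55.0

55.0


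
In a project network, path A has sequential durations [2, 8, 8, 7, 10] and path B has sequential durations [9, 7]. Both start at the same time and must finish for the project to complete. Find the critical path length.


Path A total = 2 + 8 + 8 + 7 + 10 = 35
Path B total = 9 + 7 = 16
Critical path = longest path = max(35, 16) = 35

35


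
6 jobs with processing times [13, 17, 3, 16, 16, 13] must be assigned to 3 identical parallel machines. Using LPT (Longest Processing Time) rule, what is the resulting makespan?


Sort jobs in decreasing order (LPT): [17, 16, 16, 13, 13, 3]
Assign each job to the least loaded machine:
  Machine 1: jobs [17, 3], load = 20
  Machine 2: jobs [16, 13], load = 29
  Machine 3: jobs [16, 13], load = 29
Makespan = max load = 29

29


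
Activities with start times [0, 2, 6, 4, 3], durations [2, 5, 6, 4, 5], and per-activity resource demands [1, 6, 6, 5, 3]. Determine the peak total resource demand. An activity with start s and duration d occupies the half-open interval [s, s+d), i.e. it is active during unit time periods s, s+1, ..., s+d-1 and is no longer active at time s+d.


Each activity i is active on [start_i, start_i + duration_i).
Compute total resource usage per time slot:
  t=0: active resources = [1], total = 1
  t=1: active resources = [1], total = 1
  t=2: active resources = [6], total = 6
  t=3: active resources = [6, 3], total = 9
  t=4: active resources = [6, 5, 3], total = 14
  t=5: active resources = [6, 5, 3], total = 14
  t=6: active resources = [6, 6, 5, 3], total = 20
  t=7: active resources = [6, 5, 3], total = 14
  t=8: active resources = [6], total = 6
  t=9: active resources = [6], total = 6
  t=10: active resources = [6], total = 6
  t=11: active resources = [6], total = 6
Peak resource demand = 20

20


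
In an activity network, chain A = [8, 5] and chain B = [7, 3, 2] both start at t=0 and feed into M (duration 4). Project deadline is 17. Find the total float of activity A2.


Forward pass: ES(A2) = sum of predecessors on chain A = 8
EF = ES + duration = 8 + 5 = 13
Backward pass: LF(M) = deadline = 17; LS(M) = 17 - 4 = 13
LF(A2) = LS(M) - sum(successors on chain A) = 13 - 0 = 13
LS = LF - duration = 13 - 5 = 8
Total float = LS - ES = 8 - 8 = 0

0


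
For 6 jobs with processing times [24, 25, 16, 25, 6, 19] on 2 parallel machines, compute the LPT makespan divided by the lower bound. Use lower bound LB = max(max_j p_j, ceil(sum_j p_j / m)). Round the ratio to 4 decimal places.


LPT order: [25, 25, 24, 19, 16, 6]
Machine loads after assignment: [55, 60]
LPT makespan = 60
Lower bound = max(max_job, ceil(total/2)) = max(25, 58) = 58
Ratio = 60 / 58 = 1.0345

1.0345


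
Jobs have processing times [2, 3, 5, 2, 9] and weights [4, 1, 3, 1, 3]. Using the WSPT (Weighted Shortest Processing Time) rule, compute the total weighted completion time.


Compute p/w ratios and sort ascending (WSPT): [(2, 4), (5, 3), (2, 1), (3, 1), (9, 3)]
Compute weighted completion times:
  Job (p=2,w=4): C=2, w*C=4*2=8
  Job (p=5,w=3): C=7, w*C=3*7=21
  Job (p=2,w=1): C=9, w*C=1*9=9
  Job (p=3,w=1): C=12, w*C=1*12=12
  Job (p=9,w=3): C=21, w*C=3*21=63
Total weighted completion time = 113

113


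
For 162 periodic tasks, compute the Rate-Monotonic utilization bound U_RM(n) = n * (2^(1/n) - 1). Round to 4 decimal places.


Compute 2^(1/162) = 1.0042878529
Subtract 1: 1.0042878529 - 1 = 0.0042878529
Multiply by n: 162 * 0.0042878529 = 0.6946321698
Round to 4 dp: 0.6946

0.6946


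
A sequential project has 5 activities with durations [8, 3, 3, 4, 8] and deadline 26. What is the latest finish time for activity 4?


LF(activity 4) = deadline - sum of successor durations
Successors: activities 5 through 5 with durations [8]
Sum of successor durations = 8
LF = 26 - 8 = 18

18


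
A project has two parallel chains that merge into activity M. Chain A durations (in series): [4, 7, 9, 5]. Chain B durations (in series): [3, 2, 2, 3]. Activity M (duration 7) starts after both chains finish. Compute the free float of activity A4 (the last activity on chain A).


ES(A4) = sum of predecessors on chain A = 20
EF(A4) = ES + duration = 20 + 5 = 25
Successor of A4 is M. ES(M) = max(sum(A), sum(B)) = max(25, 10) = 25
Free float = ES(successor) - EF(current) = 25 - 25 = 0

0


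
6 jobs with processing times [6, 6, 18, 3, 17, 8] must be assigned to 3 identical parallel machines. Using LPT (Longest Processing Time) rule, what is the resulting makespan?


Sort jobs in decreasing order (LPT): [18, 17, 8, 6, 6, 3]
Assign each job to the least loaded machine:
  Machine 1: jobs [18], load = 18
  Machine 2: jobs [17, 3], load = 20
  Machine 3: jobs [8, 6, 6], load = 20
Makespan = max load = 20

20


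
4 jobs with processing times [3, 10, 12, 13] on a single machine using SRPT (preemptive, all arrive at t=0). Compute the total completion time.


Since all jobs arrive at t=0, SRPT equals SPT ordering.
SPT order: [3, 10, 12, 13]
Completion times:
  Job 1: p=3, C=3
  Job 2: p=10, C=13
  Job 3: p=12, C=25
  Job 4: p=13, C=38
Total completion time = 3 + 13 + 25 + 38 = 79

79


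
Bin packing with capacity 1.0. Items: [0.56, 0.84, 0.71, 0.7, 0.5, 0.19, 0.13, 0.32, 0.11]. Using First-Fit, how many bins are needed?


Place items sequentially using First-Fit:
  Item 0.56 -> new Bin 1
  Item 0.84 -> new Bin 2
  Item 0.71 -> new Bin 3
  Item 0.7 -> new Bin 4
  Item 0.5 -> new Bin 5
  Item 0.19 -> Bin 1 (now 0.75)
  Item 0.13 -> Bin 1 (now 0.88)
  Item 0.32 -> Bin 5 (now 0.82)
  Item 0.11 -> Bin 1 (now 0.99)
Total bins used = 5

5


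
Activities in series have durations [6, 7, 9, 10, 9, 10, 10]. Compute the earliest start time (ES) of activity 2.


Activity 2 starts after activities 1 through 1 complete.
Predecessor durations: [6]
ES = 6 = 6

6


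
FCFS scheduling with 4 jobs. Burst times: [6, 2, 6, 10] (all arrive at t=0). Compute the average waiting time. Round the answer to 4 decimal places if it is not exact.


FCFS order (as given): [6, 2, 6, 10]
Waiting times:
  Job 1: wait = 0
  Job 2: wait = 6
  Job 3: wait = 8
  Job 4: wait = 14
Sum of waiting times = 28
Average waiting time = 28/4 = 7.0

7.0


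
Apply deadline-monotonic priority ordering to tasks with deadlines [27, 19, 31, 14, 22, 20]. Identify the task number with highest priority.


Sort tasks by relative deadline (ascending):
  Task 4: deadline = 14
  Task 2: deadline = 19
  Task 6: deadline = 20
  Task 5: deadline = 22
  Task 1: deadline = 27
  Task 3: deadline = 31
Priority order (highest first): [4, 2, 6, 5, 1, 3]
Highest priority task = 4

4


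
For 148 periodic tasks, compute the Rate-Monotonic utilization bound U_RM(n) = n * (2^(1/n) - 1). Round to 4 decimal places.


Compute 2^(1/148) = 1.0046944113
Subtract 1: 1.0046944113 - 1 = 0.0046944113
Multiply by n: 148 * 0.0046944113 = 0.6947728724
Round to 4 dp: 0.6948

0.6948


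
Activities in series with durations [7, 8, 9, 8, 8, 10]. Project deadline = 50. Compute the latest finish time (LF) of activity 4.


LF(activity 4) = deadline - sum of successor durations
Successors: activities 5 through 6 with durations [8, 10]
Sum of successor durations = 18
LF = 50 - 18 = 32

32


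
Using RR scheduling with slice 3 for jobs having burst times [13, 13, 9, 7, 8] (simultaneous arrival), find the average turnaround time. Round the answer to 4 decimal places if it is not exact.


Time quantum = 3
Execution trace:
  J1 runs 3 units, time = 3
  J2 runs 3 units, time = 6
  J3 runs 3 units, time = 9
  J4 runs 3 units, time = 12
  J5 runs 3 units, time = 15
  J1 runs 3 units, time = 18
  J2 runs 3 units, time = 21
  J3 runs 3 units, time = 24
  J4 runs 3 units, time = 27
  J5 runs 3 units, time = 30
  J1 runs 3 units, time = 33
  J2 runs 3 units, time = 36
  J3 runs 3 units, time = 39
  J4 runs 1 units, time = 40
  J5 runs 2 units, time = 42
  J1 runs 3 units, time = 45
  J2 runs 3 units, time = 48
  J1 runs 1 units, time = 49
  J2 runs 1 units, time = 50
Finish times: [49, 50, 39, 40, 42]
Average turnaround = 220/5 = 44.0

44.0


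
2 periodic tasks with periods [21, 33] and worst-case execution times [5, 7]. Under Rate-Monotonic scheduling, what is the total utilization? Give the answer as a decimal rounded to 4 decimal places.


Compute individual utilizations (exact fractions):
  Task 1: C/T = 5/21 (approx. 0.2381)
  Task 2: C/T = 7/33 (approx. 0.2121)
Total utilization U = 5/21 + 7/33 = 104/231
Rounded to 4 decimal places: U = 0.4502
RM (Liu & Layland) bound for 2 tasks = 0.828427; compare with U = 104/231 (approx. 0.450216)
U <= bound, so schedulable by RM sufficient condition.

0.4502


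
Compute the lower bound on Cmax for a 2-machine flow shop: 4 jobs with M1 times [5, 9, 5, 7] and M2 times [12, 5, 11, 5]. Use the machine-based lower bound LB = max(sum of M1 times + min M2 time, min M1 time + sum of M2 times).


LB1 = sum(M1 times) + min(M2 times) = 26 + 5 = 31
LB2 = min(M1 times) + sum(M2 times) = 5 + 33 = 38
Lower bound = max(LB1, LB2) = max(31, 38) = 38

38


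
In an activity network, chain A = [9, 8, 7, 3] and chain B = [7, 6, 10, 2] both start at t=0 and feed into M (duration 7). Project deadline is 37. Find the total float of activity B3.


Forward pass: ES(B3) = sum of predecessors on chain B = 13
EF = ES + duration = 13 + 10 = 23
Backward pass: LF(M) = deadline = 37; LS(M) = 37 - 7 = 30
LF(B3) = LS(M) - sum(successors on chain B) = 30 - 2 = 28
LS = LF - duration = 28 - 10 = 18
Total float = LS - ES = 18 - 13 = 5

5


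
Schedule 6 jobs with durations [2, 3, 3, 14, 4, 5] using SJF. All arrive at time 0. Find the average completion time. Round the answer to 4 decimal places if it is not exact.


SJF order (ascending): [2, 3, 3, 4, 5, 14]
Completion times:
  Job 1: burst=2, C=2
  Job 2: burst=3, C=5
  Job 3: burst=3, C=8
  Job 4: burst=4, C=12
  Job 5: burst=5, C=17
  Job 6: burst=14, C=31
Average completion = 75/6 = 12.5

12.5


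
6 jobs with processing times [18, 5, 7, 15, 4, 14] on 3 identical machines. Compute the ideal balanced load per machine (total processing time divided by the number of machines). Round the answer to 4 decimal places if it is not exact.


Total processing time = 18 + 5 + 7 + 15 + 4 + 14 = 63
Number of machines = 3
Ideal balanced load = 63 / 3 = 21.0

21.0


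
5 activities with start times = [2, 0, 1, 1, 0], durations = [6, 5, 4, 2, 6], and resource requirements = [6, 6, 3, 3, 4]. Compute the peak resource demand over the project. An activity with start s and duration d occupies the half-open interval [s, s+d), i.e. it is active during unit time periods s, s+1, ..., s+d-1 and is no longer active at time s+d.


Each activity i is active on [start_i, start_i + duration_i).
Compute total resource usage per time slot:
  t=0: active resources = [6, 4], total = 10
  t=1: active resources = [6, 3, 3, 4], total = 16
  t=2: active resources = [6, 6, 3, 3, 4], total = 22
  t=3: active resources = [6, 6, 3, 4], total = 19
  t=4: active resources = [6, 6, 3, 4], total = 19
  t=5: active resources = [6, 4], total = 10
  t=6: active resources = [6], total = 6
  t=7: active resources = [6], total = 6
Peak resource demand = 22

22


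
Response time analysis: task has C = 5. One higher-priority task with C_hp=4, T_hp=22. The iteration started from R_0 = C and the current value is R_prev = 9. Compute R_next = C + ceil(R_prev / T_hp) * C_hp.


R_next = C + ceil(R_prev / T_hp) * C_hp
ceil(9 / 22) = ceil(0.4091) = 1
Interference = 1 * 4 = 4
R_next = 5 + 4 = 9
R_next = R_prev, so the iteration has converged (response time = 9).

9


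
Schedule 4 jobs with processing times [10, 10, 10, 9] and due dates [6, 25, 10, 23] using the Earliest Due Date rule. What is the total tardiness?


Sort by due date (EDD order): [(10, 6), (10, 10), (9, 23), (10, 25)]
Compute completion times and tardiness:
  Job 1: p=10, d=6, C=10, tardiness=max(0,10-6)=4
  Job 2: p=10, d=10, C=20, tardiness=max(0,20-10)=10
  Job 3: p=9, d=23, C=29, tardiness=max(0,29-23)=6
  Job 4: p=10, d=25, C=39, tardiness=max(0,39-25)=14
Total tardiness = 34

34


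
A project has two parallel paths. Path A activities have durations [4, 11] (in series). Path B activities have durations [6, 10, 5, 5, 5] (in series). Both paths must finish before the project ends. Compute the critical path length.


Path A total = 4 + 11 = 15
Path B total = 6 + 10 + 5 + 5 + 5 = 31
Critical path = longest path = max(15, 31) = 31

31


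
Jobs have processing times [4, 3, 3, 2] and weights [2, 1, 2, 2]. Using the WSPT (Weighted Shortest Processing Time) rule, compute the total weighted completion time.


Compute p/w ratios and sort ascending (WSPT): [(2, 2), (3, 2), (4, 2), (3, 1)]
Compute weighted completion times:
  Job (p=2,w=2): C=2, w*C=2*2=4
  Job (p=3,w=2): C=5, w*C=2*5=10
  Job (p=4,w=2): C=9, w*C=2*9=18
  Job (p=3,w=1): C=12, w*C=1*12=12
Total weighted completion time = 44

44


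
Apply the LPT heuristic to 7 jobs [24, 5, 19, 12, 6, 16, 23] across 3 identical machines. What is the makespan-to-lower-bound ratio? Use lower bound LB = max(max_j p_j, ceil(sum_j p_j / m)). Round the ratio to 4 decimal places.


LPT order: [24, 23, 19, 16, 12, 6, 5]
Machine loads after assignment: [35, 35, 35]
LPT makespan = 35
Lower bound = max(max_job, ceil(total/3)) = max(24, 35) = 35
Ratio = 35 / 35 = 1.0

1.0


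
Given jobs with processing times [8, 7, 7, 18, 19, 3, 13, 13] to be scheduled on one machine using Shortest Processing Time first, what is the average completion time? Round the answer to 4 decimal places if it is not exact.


Sort jobs by processing time (SPT order): [3, 7, 7, 8, 13, 13, 18, 19]
Compute completion times sequentially:
  Job 1: processing = 3, completes at 3
  Job 2: processing = 7, completes at 10
  Job 3: processing = 7, completes at 17
  Job 4: processing = 8, completes at 25
  Job 5: processing = 13, completes at 38
  Job 6: processing = 13, completes at 51
  Job 7: processing = 18, completes at 69
  Job 8: processing = 19, completes at 88
Sum of completion times = 301
Average completion time = 301/8 = 37.625

37.625


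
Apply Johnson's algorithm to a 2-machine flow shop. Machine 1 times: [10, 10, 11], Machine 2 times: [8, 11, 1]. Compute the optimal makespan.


Apply Johnson's rule:
  Group 1 (a <= b): [(2, 10, 11)]
  Group 2 (a > b): [(1, 10, 8), (3, 11, 1)]
Optimal job order: [2, 1, 3]
Schedule:
  Job 2: M1 done at 10, M2 done at 21
  Job 1: M1 done at 20, M2 done at 29
  Job 3: M1 done at 31, M2 done at 32
Makespan = 32

32


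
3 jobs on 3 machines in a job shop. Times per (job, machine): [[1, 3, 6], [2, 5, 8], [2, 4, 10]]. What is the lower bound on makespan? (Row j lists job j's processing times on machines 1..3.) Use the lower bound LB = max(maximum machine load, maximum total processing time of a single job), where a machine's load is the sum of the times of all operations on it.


Machine loads:
  Machine 1: 1 + 2 + 2 = 5
  Machine 2: 3 + 5 + 4 = 12
  Machine 3: 6 + 8 + 10 = 24
Max machine load = 24
Job totals:
  Job 1: 10
  Job 2: 15
  Job 3: 16
Max job total = 16
Lower bound = max(24, 16) = 24

24


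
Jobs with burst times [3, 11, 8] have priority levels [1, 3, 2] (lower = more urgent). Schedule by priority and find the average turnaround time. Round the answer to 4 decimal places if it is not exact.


Sort by priority (ascending = highest first):
Order: [(1, 3), (2, 8), (3, 11)]
Completion times:
  Priority 1, burst=3, C=3
  Priority 2, burst=8, C=11
  Priority 3, burst=11, C=22
Average turnaround = 36/3 = 12.0

12.0


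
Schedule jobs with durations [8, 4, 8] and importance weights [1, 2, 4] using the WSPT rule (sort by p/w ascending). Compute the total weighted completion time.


Compute p/w ratios and sort ascending (WSPT): [(4, 2), (8, 4), (8, 1)]
Compute weighted completion times:
  Job (p=4,w=2): C=4, w*C=2*4=8
  Job (p=8,w=4): C=12, w*C=4*12=48
  Job (p=8,w=1): C=20, w*C=1*20=20
Total weighted completion time = 76

76
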